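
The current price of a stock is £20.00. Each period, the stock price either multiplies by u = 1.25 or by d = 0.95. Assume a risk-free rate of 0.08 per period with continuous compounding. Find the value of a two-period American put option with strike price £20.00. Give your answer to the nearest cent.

£0.51

Risk-neutral probability p = (e^0.08 − 0.95)/(1.25 − 0.95) = 0.1333/0.3000 = 0.4443
Terminal stock prices: S_uu = 31.25, S_ud = 23.75, S_dd = 18.05
Terminal payoffs (K − S): max(-11.25, 0) = 0, max(-3.75, 0) = 0, max(1.95, 0) = 1.95
Node u (S = 25): continuation = e^(−0.08)·[0.4443·0.0000 + 0.5557·0.0000] = 0.0000; exercise value = 0.0000 ≤ continuation, so V_u = 0.0000
Node d (S = 19): continuation = e^(−0.08)·[0.4443·0.0000 + 0.5557·1.9500] = 1.0003; exercise value = 1.0000 ≤ continuation, so V_d = 1.0003
Node 0 (S = 20): continuation = e^(−0.08)·[0.4443·0.0000 + 0.5557·1.0003] = 0.5131; exercise value = 0.0000 ≤ continuation, so V_0 = 0.5131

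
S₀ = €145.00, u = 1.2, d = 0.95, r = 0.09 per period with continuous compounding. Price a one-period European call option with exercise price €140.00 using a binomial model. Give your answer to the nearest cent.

€17.92

Risk-neutral probability p = (e^0.09 − 0.95)/(1.2 − 0.95) = 0.1442/0.2500 = 0.5767
Terminal stock prices: S_u = 174, S_d = 137.8
Terminal payoffs (S − K): max(34, 0) = 34, max(-2.25, 0) = 0
Node 0 (S = 145): V_0 = e^(−0.09)·[0.5767·34.0000 + 0.4233·0.0000] = 17.9201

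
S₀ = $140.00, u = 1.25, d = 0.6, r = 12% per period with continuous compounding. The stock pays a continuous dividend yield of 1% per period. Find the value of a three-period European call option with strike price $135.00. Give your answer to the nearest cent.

Per-period risk-free factor R = e^0.12 = 1.1275; dividend-adjusted growth = e^(0.12−0.01) = 1.1163.
Risk-neutral probability p = (1.1163 − 0.6)/(1.25 − 0.6) = 0.5163/0.6500 = 0.7943
Terminal stock prices: S_uuu = 273.4, S_uud = 131.2, S_udd = 63, S_ddd = 30.24
Terminal payoffs (S − K): max(138.4, 0) = 138.4, max(-3.75, 0) = 0, max(-72, 0) = 0, max(-104.8, 0) = 0
Node uu (S = 218.8): V_uu = e^(−0.12)·[0.7943·138.4375 + 0.2057·0.0000] = 97.5234
Node ud (S = 105): V_ud = e^(−0.12)·[0.7943·0.0000 + 0.2057·0.0000] = 0.0000
Node dd (S = 50.4): V_dd = e^(−0.12)·[0.7943·0.0000 + 0.2057·0.0000] = 0.0000
Node u (S = 175): V_u = e^(−0.12)·[0.7943·97.5234 + 0.2057·0.0000] = 68.7011
Node d (S = 84): V_d = e^(−0.12)·[0.7943·0.0000 + 0.2057·0.0000] = 0.0000
Node 0 (S = 140): V_0 = e^(−0.12)·[0.7943·68.7011 + 0.2057·0.0000] = 48.3970

$48.40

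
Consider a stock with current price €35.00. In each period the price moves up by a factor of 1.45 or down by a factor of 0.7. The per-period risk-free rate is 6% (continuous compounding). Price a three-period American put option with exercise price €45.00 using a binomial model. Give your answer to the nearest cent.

Risk-neutral probability p = (e^0.06 − 0.7)/(1.45 − 0.7) = 0.3618/0.7500 = 0.4824
Terminal stock prices: S_uuu = 106.7, S_uud = 51.51, S_udd = 24.87, S_ddd = 12
Terminal payoffs (K − S): max(-61.7, 0) = 0, max(-6.511, 0) = 0, max(20.13, 0) = 20.13, max(33, 0) = 33
Node uu (S = 73.59): continuation = e^(−0.06)·[0.4824·0.0000 + 0.5176·0.0000] = 0.0000; exercise value = 0.0000 ≤ continuation, so V_uu = 0.0000
Node ud (S = 35.52): continuation = e^(−0.06)·[0.4824·0.0000 + 0.5176·20.1325] = 9.8128; exercise value = 9.4750 ≤ continuation, so V_ud = 9.8128
Node dd (S = 17.15): continuation = e^(−0.06)·[0.4824·20.1325 + 0.5176·32.9950] = 25.2294; exercise value = 27.8500 > continuation, so V_dd = 27.8500 (exercise)
Node u (S = 50.75): continuation = e^(−0.06)·[0.4824·0.0000 + 0.5176·9.8128] = 4.7829; exercise value = 0.0000 ≤ continuation, so V_u = 4.7829
Node d (S = 24.5): continuation = e^(−0.06)·[0.4824·9.8128 + 0.5176·27.8500] = 18.0329; exercise value = 20.5000 > continuation, so V_d = 20.5000 (exercise)
Node 0 (S = 35): continuation = e^(−0.06)·[0.4824·4.7829 + 0.5176·20.5000] = 12.1650; exercise value = 10.0000 ≤ continuation, so V_0 = 12.1650

€12.17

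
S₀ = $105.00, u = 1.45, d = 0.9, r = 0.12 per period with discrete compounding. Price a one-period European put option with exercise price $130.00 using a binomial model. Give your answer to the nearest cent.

Risk-neutral probability p = (1 + 0.12 − 0.9)/(1.45 − 0.9) = 0.2200/0.5500 = 0.4000
Terminal stock prices: S_u = 152.2, S_d = 94.5
Terminal payoffs (K − S): max(-22.25, 0) = 0, max(35.5, 0) = 35.5
Node 0 (S = 105): V_0 = 1/1.12·[0.4000·0.0000 + 0.6000·35.5000] = 19.0179

$19.02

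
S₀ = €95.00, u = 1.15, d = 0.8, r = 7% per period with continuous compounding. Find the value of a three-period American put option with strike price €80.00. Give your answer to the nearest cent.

€1.44

Risk-neutral probability p = (e^0.07 − 0.8)/(1.15 − 0.8) = 0.2725/0.3500 = 0.7786
Terminal stock prices: S_uuu = 144.5, S_uud = 100.5, S_udd = 69.92, S_ddd = 48.64
Terminal payoffs (K − S): max(-64.48, 0) = 0, max(-20.51, 0) = 0, max(10.08, 0) = 10.08, max(31.36, 0) = 31.36
Node uu (S = 125.6): continuation = e^(−0.07)·[0.7786·0.0000 + 0.2214·0.0000] = 0.0000; exercise value = 0.0000 ≤ continuation, so V_uu = 0.0000
Node ud (S = 87.4): continuation = e^(−0.07)·[0.7786·0.0000 + 0.2214·10.0800] = 2.0809; exercise value = 0.0000 ≤ continuation, so V_ud = 2.0809
Node dd (S = 60.8): continuation = e^(−0.07)·[0.7786·10.0800 + 0.2214·31.3600] = 13.7915; exercise value = 19.2000 > continuation, so V_dd = 19.2000 (exercise)
Node u (S = 109.2): continuation = e^(−0.07)·[0.7786·0.0000 + 0.2214·2.0809] = 0.4296; exercise value = 0.0000 ≤ continuation, so V_u = 0.4296
Node d (S = 76): continuation = e^(−0.07)·[0.7786·2.0809 + 0.2214·19.2000] = 5.4742; exercise value = 4.0000 ≤ continuation, so V_d = 5.4742
Node 0 (S = 95): continuation = e^(−0.07)·[0.7786·0.4296 + 0.2214·5.4742] = 1.4419; exercise value = 0.0000 ≤ continuation, so V_0 = 1.4419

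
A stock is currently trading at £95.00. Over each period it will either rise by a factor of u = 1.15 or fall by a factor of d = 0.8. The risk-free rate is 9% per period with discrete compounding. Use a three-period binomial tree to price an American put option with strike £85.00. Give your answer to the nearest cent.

Risk-neutral probability p = (1 + 0.09 − 0.8)/(1.15 − 0.8) = 0.2900/0.3500 = 0.8286
Terminal stock prices: S_uuu = 144.5, S_uud = 100.5, S_udd = 69.92, S_ddd = 48.64
Terminal payoffs (K − S): max(-59.48, 0) = 0, max(-15.51, 0) = 0, max(15.08, 0) = 15.08, max(36.36, 0) = 36.36
Node uu (S = 125.6): continuation = 1/1.09·[0.8286·0.0000 + 0.1714·0.0000] = 0.0000; exercise value = 0.0000 ≤ continuation, so V_uu = 0.0000
Node ud (S = 87.4): continuation = 1/1.09·[0.8286·0.0000 + 0.1714·15.0800] = 2.3717; exercise value = 0.0000 ≤ continuation, so V_ud = 2.3717
Node dd (S = 60.8): continuation = 1/1.09·[0.8286·15.0800 + 0.1714·36.3600] = 17.1817; exercise value = 24.2000 > continuation, so V_dd = 24.2000 (exercise)
Node u (S = 109.2): continuation = 1/1.09·[0.8286·0.0000 + 0.1714·2.3717] = 0.3730; exercise value = 0.0000 ≤ continuation, so V_u = 0.3730
Node d (S = 76): continuation = 1/1.09·[0.8286·2.3717 + 0.1714·24.2000] = 5.6089; exercise value = 9.0000 > continuation, so V_d = 9.0000 (exercise)
Node 0 (S = 95): continuation = 1/1.09·[0.8286·0.3730 + 0.1714·9.0000] = 1.6990; exercise value = 0.0000 ≤ continuation, so V_0 = 1.6990

£1.70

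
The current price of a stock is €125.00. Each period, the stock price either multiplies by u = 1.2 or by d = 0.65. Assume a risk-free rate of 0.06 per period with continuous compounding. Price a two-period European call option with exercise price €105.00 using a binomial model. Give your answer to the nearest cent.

€37.30

Risk-neutral probability p = (e^0.06 − 0.65)/(1.2 − 0.65) = 0.4118/0.5500 = 0.7488
Terminal stock prices: S_uu = 180, S_ud = 97.5, S_dd = 52.81
Terminal payoffs (S − K): max(75, 0) = 75, max(-7.5, 0) = 0, max(-52.19, 0) = 0
Node u (S = 150): V_u = e^(−0.06)·[0.7488·75.0000 + 0.2512·0.0000] = 52.8891
Node d (S = 81.25): V_d = e^(−0.06)·[0.7488·0.0000 + 0.2512·0.0000] = 0.0000
Node 0 (S = 125): V_0 = e^(−0.06)·[0.7488·52.8891 + 0.2512·0.0000] = 37.2967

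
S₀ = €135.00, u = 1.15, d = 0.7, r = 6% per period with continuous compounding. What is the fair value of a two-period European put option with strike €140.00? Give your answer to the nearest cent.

€11.27

Risk-neutral probability p = (e^0.06 − 0.7)/(1.15 − 0.7) = 0.3618/0.4500 = 0.8041
Terminal stock prices: S_uu = 178.5, S_ud = 108.7, S_dd = 66.15
Terminal payoffs (K − S): max(-38.54, 0) = 0, max(31.33, 0) = 31.33, max(73.85, 0) = 73.85
Node u (S = 155.2): V_u = e^(−0.06)·[0.8041·0.0000 + 0.1959·31.3250] = 5.7798
Node d (S = 94.5): V_d = e^(−0.06)·[0.8041·31.3250 + 0.1959·73.8500] = 37.3470
Node 0 (S = 135): V_0 = e^(−0.06)·[0.8041·5.7798 + 0.1959·37.3470] = 11.2676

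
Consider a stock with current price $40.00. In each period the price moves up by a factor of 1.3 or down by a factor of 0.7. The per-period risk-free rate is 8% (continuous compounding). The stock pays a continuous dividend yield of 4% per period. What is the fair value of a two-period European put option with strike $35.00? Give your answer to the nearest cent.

$2.45

Per-period risk-free factor R = e^0.08 = 1.0833; dividend-adjusted growth = e^(0.08−0.04) = 1.0408.
Risk-neutral probability p = (1.0408 − 0.7)/(1.3 − 0.7) = 0.3408/0.6000 = 0.5680
Terminal stock prices: S_uu = 67.6, S_ud = 36.4, S_dd = 19.6
Terminal payoffs (K − S): max(-32.6, 0) = 0, max(-1.4, 0) = 0, max(15.4, 0) = 15.4
Node u (S = 52): V_u = e^(−0.08)·[0.5680·0.0000 + 0.4320·0.0000] = 0.0000
Node d (S = 28): V_d = e^(−0.08)·[0.5680·0.0000 + 0.4320·15.4000] = 6.1411
Node 0 (S = 40): V_0 = e^(−0.08)·[0.5680·0.0000 + 0.4320·6.1411] = 2.4489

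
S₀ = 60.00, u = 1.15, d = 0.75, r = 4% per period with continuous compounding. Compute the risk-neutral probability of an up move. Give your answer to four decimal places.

p = 0.7270

Risk-neutral probability p = (e^0.04 − 0.75)/(1.15 − 0.75) = 0.2908/0.4000 = 0.7270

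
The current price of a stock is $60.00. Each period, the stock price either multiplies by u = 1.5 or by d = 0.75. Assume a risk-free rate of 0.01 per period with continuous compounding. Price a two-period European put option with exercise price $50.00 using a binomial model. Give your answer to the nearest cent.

Risk-neutral probability p = (e^0.01 − 0.75)/(1.5 − 0.75) = 0.2601/0.7500 = 0.3467
Terminal stock prices: S_uu = 135, S_ud = 67.5, S_dd = 33.75
Terminal payoffs (K − S): max(-85, 0) = 0, max(-17.5, 0) = 0, max(16.25, 0) = 16.25
Node u (S = 90): V_u = e^(−0.01)·[0.3467·0.0000 + 0.6533·0.0000] = 0.0000
Node d (S = 45): V_d = e^(−0.01)·[0.3467·0.0000 + 0.6533·16.2500] = 10.5100
Node 0 (S = 60): V_0 = e^(−0.01)·[0.3467·0.0000 + 0.6533·10.5100] = 6.7975

$6.80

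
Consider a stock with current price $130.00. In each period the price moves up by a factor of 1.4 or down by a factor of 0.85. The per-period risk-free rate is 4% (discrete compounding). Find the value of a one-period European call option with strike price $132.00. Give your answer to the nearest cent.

Risk-neutral probability p = (1 + 0.04 − 0.85)/(1.4 − 0.85) = 0.1900/0.5500 = 0.3455
Terminal stock prices: S_u = 182, S_d = 110.5
Terminal payoffs (S − K): max(50, 0) = 50, max(-21.5, 0) = 0
Node 0 (S = 130): V_0 = 1/1.04·[0.3455·50.0000 + 0.6545·0.0000] = 16.6084

$16.61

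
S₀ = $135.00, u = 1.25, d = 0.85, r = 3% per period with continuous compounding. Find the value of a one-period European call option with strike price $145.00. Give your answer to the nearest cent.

Risk-neutral probability p = (e^0.03 − 0.85)/(1.25 − 0.85) = 0.1805/0.4000 = 0.4511
Terminal stock prices: S_u = 168.8, S_d = 114.8
Terminal payoffs (S − K): max(23.75, 0) = 23.75, max(-30.25, 0) = 0
Node 0 (S = 135): V_0 = e^(−0.03)·[0.4511·23.7500 + 0.5489·0.0000] = 10.3978

$10.40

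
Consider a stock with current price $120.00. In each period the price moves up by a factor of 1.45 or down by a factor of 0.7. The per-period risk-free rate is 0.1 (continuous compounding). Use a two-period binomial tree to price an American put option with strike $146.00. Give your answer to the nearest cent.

$30.71

Risk-neutral probability p = (e^0.1 − 0.7)/(1.45 − 0.7) = 0.4052/0.7500 = 0.5402
Terminal stock prices: S_uu = 252.3, S_ud = 121.8, S_dd = 58.8
Terminal payoffs (K − S): max(-106.3, 0) = 0, max(24.2, 0) = 24.2, max(87.2, 0) = 87.2
Node u (S = 174): continuation = e^(−0.1)·[0.5402·0.0000 + 0.4598·24.2000] = 10.0677; exercise value = 0.0000 ≤ continuation, so V_u = 10.0677
Node d (S = 84): continuation = e^(−0.1)·[0.5402·24.2000 + 0.4598·87.2000] = 48.1063; exercise value = 62.0000 > continuation, so V_d = 62.0000 (exercise)
Node 0 (S = 120): continuation = e^(−0.1)·[0.5402·10.0677 + 0.4598·62.0000] = 30.7144; exercise value = 26.0000 ≤ continuation, so V_0 = 30.7144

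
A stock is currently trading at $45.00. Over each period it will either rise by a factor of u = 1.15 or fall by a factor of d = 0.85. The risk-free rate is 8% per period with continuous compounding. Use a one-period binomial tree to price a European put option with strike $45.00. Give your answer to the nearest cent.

$1.39

Risk-neutral probability p = (e^0.08 − 0.85)/(1.15 − 0.85) = 0.2333/0.3000 = 0.7776
Terminal stock prices: S_u = 51.75, S_d = 38.25
Terminal payoffs (K − S): max(-6.75, 0) = 0, max(6.75, 0) = 6.75
Node 0 (S = 45): V_0 = e^(−0.08)·[0.7776·0.0000 + 0.2224·6.7500] = 1.3856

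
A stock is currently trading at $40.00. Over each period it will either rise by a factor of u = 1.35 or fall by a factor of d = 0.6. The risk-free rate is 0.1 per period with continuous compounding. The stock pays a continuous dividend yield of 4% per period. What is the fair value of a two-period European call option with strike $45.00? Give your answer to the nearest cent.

$8.66

Per-period risk-free factor R = e^0.1 = 1.1052; dividend-adjusted growth = e^(0.1−0.04) = 1.0618.
Risk-neutral probability p = (1.0618 − 0.6)/(1.35 − 0.6) = 0.4618/0.7500 = 0.6158
Terminal stock prices: S_uu = 72.9, S_ud = 32.4, S_dd = 14.4
Terminal payoffs (S − K): max(27.9, 0) = 27.9, max(-12.6, 0) = 0, max(-30.6, 0) = 0
Node u (S = 54): V_u = e^(−0.1)·[0.6158·27.9000 + 0.3842·0.0000] = 15.5454
Node d (S = 24): V_d = e^(−0.1)·[0.6158·0.0000 + 0.3842·0.0000] = 0.0000
Node 0 (S = 40): V_0 = e^(−0.1)·[0.6158·15.5454 + 0.3842·0.0000] = 8.6616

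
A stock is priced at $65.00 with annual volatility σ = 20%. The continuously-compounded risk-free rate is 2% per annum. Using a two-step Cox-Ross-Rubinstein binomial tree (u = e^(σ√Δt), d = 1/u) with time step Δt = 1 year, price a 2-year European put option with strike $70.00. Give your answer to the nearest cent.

$8.74

CRR parameters: u = e^(σ√Δt) = e^(0.2·√1) = 1.2214, d = 1/u = 0.8187
Per-period rate: rΔt = 0.02·1 = 0.02, so R = e^0.02 = 1.0202
Risk-neutral probability p = (e^0.02 − 0.8187)/(1.2214 − 0.8187) = 0.2015/0.4027 = 0.5003
Terminal stock prices: S_uu = 96.97, S_ud = 65, S_dd = 43.57
Terminal payoffs (K − S): max(-26.97, 0) = 0, max(5, 0) = 5, max(26.43, 0) = 26.43
Node u (S = 79.39): V_u = e^(−0.02)·[0.5003·0.0000 + 0.4997·5.0000] = 2.4489
Node d (S = 53.22): V_d = e^(−0.02)·[0.5003·5.0000 + 0.4997·26.4292] = 15.3964
Node 0 (S = 65): V_0 = e^(−0.02)·[0.5003·2.4489 + 0.4997·15.3964] = 8.7417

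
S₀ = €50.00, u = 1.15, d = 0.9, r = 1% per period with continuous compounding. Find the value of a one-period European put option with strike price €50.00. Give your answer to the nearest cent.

€2.77

Risk-neutral probability p = (e^0.01 − 0.9)/(1.15 − 0.9) = 0.1101/0.2500 = 0.4402
Terminal stock prices: S_u = 57.5, S_d = 45
Terminal payoffs (K − S): max(-7.5, 0) = 0, max(5, 0) = 5
Node 0 (S = 50): V_0 = e^(−0.01)·[0.4402·0.0000 + 0.5598·5.0000] = 2.7711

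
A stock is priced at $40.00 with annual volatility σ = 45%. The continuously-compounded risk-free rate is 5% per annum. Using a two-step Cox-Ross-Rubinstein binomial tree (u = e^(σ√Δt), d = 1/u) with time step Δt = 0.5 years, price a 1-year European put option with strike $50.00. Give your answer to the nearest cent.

CRR parameters: u = e^(σ√Δt) = e^(0.45·√0.5) = 1.3746, d = 1/u = 0.7275
Per-period rate: rΔt = 0.05·0.5 = 0.025, so R = e^0.025 = 1.0253
Risk-neutral probability p = (e^0.025 − 0.7275)/(1.3746 − 0.7275) = 0.2979/0.6472 = 0.4602
Terminal stock prices: S_uu = 75.59, S_ud = 40, S_dd = 21.17
Terminal payoffs (K − S): max(-25.59, 0) = 0, max(10, 0) = 10, max(28.83, 0) = 28.83
Node u (S = 54.99): V_u = e^(−0.025)·[0.4602·0.0000 + 0.5398·10.0000] = 5.2644
Node d (S = 29.1): V_d = e^(−0.025)·[0.4602·10.0000 + 0.5398·28.8322] = 19.6671
Node 0 (S = 40): V_0 = e^(−0.025)·[0.4602·5.2644 + 0.5398·19.6671] = 12.7167

$12.72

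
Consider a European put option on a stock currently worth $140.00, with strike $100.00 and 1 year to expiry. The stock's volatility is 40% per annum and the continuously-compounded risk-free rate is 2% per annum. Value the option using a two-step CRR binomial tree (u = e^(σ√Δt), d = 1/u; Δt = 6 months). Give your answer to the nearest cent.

$6.13

CRR parameters: u = e^(σ√Δt) = e^(0.4·√0.5) = 1.3269, d = 1/u = 0.7536
Per-period rate: rΔt = 0.02·0.5 = 0.01, so R = e^0.01 = 1.0101
Risk-neutral probability p = (e^0.01 − 0.7536)/(1.3269 − 0.7536) = 0.2564/0.5733 = 0.4473
Terminal stock prices: S_uu = 246.5, S_ud = 140, S_dd = 79.52
Terminal payoffs (K − S): max(-146.5, 0) = 0, max(-40, 0) = 0, max(20.48, 0) = 20.48
Node u (S = 185.8): V_u = e^(−0.01)·[0.4473·0.0000 + 0.5527·0.0000] = 0.0000
Node d (S = 105.5): V_d = e^(−0.01)·[0.4473·0.0000 + 0.5527·20.4841] = 11.2091
Node 0 (S = 140): V_0 = e^(−0.01)·[0.4473·0.0000 + 0.5527·11.2091] = 6.1338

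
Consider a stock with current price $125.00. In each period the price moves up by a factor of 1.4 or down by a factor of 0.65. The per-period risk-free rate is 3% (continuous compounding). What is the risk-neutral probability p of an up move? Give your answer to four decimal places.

Risk-neutral probability p = (e^0.03 − 0.65)/(1.4 − 0.65) = 0.3805/0.7500 = 0.5073

p = 0.5073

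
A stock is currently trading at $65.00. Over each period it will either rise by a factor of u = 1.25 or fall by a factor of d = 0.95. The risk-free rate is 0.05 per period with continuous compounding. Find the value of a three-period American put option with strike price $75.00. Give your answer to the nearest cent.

Risk-neutral probability p = (e^0.05 − 0.95)/(1.25 − 0.95) = 0.1013/0.3000 = 0.3376
Terminal stock prices: S_uuu = 127, S_uud = 96.48, S_udd = 73.33, S_ddd = 55.73
Terminal payoffs (K − S): max(-51.95, 0) = 0, max(-21.48, 0) = 0, max(1.672, 0) = 1.672, max(19.27, 0) = 19.27
Node uu (S = 101.6): continuation = e^(−0.05)·[0.3376·0.0000 + 0.6624·0.0000] = 0.0000; exercise value = 0.0000 ≤ continuation, so V_uu = 0.0000
Node ud (S = 77.19): continuation = e^(−0.05)·[0.3376·0.0000 + 0.6624·1.6719] = 1.0535; exercise value = 0.0000 ≤ continuation, so V_ud = 1.0535
Node dd (S = 58.66): continuation = e^(−0.05)·[0.3376·1.6719 + 0.6624·19.2706] = 12.6797; exercise value = 16.3375 > continuation, so V_dd = 16.3375 (exercise)
Node u (S = 81.25): continuation = e^(−0.05)·[0.3376·0.0000 + 0.6624·1.0535] = 0.6638; exercise value = 0.0000 ≤ continuation, so V_u = 0.6638
Node d (S = 61.75): continuation = e^(−0.05)·[0.3376·1.0535 + 0.6624·16.3375] = 10.6329; exercise value = 13.2500 > continuation, so V_d = 13.2500 (exercise)
Node 0 (S = 65): continuation = e^(−0.05)·[0.3376·0.6638 + 0.6624·13.2500] = 8.5623; exercise value = 10.0000 > continuation, so V_0 = 10.0000 (exercise)

$10.00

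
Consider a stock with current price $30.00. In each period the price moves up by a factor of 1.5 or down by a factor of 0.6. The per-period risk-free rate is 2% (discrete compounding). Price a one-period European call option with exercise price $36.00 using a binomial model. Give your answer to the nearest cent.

$4.12

Risk-neutral probability p = (1 + 0.02 − 0.6)/(1.5 − 0.6) = 0.4200/0.9000 = 0.4667
Terminal stock prices: S_u = 45, S_d = 18
Terminal payoffs (S − K): max(9, 0) = 9, max(-18, 0) = 0
Node 0 (S = 30): V_0 = 1/1.02·[0.4667·9.0000 + 0.5333·0.0000] = 4.1176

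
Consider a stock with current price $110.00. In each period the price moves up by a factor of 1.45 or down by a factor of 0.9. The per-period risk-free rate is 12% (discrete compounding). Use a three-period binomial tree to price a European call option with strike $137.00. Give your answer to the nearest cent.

$23.62

Risk-neutral probability p = (1 + 0.12 − 0.9)/(1.45 − 0.9) = 0.2200/0.5500 = 0.4000
Terminal stock prices: S_uuu = 335.3, S_uud = 208.1, S_udd = 129.2, S_ddd = 80.19
Terminal payoffs (S − K): max(198.3, 0) = 198.3, max(71.15, 0) = 71.15, max(-7.805, 0) = 0, max(-56.81, 0) = 0
Node uu (S = 231.3): V_uu = 1/1.12·[0.4000·198.3487 + 0.6000·71.1475] = 108.9536
Node ud (S = 143.6): V_ud = 1/1.12·[0.4000·71.1475 + 0.6000·0.0000] = 25.4098
Node dd (S = 89.1): V_dd = 1/1.12·[0.4000·0.0000 + 0.6000·0.0000] = 0.0000
Node u (S = 159.5): V_u = 1/1.12·[0.4000·108.9536 + 0.6000·25.4098] = 52.5244
Node d (S = 99): V_d = 1/1.12·[0.4000·25.4098 + 0.6000·0.0000] = 9.0749
Node 0 (S = 110): V_0 = 1/1.12·[0.4000·52.5244 + 0.6000·9.0749] = 23.6203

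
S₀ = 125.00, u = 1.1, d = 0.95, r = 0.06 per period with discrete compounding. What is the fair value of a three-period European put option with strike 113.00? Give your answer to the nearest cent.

0.09

Risk-neutral probability p = (1 + 0.06 − 0.95)/(1.1 − 0.95) = 0.1100/0.1500 = 0.7333
Terminal stock prices: S_uuu = 166.4, S_uud = 143.7, S_udd = 124.1, S_ddd = 107.2
Terminal payoffs (K − S): max(-53.38, 0) = 0, max(-30.69, 0) = 0, max(-11.09, 0) = 0, max(5.828, 0) = 5.828
Node uu (S = 151.3): V_uu = 1/1.06·[0.7333·0.0000 + 0.2667·0.0000] = 0.0000
Node ud (S = 130.6): V_ud = 1/1.06·[0.7333·0.0000 + 0.2667·0.0000] = 0.0000
Node dd (S = 112.8): V_dd = 1/1.06·[0.7333·0.0000 + 0.2667·5.8281] = 1.4662
Node u (S = 137.5): V_u = 1/1.06·[0.7333·0.0000 + 0.2667·0.0000] = 0.0000
Node d (S = 118.8): V_d = 1/1.06·[0.7333·0.0000 + 0.2667·1.4662] = 0.3689
Node 0 (S = 125): V_0 = 1/1.06·[0.7333·0.0000 + 0.2667·0.3689] = 0.0928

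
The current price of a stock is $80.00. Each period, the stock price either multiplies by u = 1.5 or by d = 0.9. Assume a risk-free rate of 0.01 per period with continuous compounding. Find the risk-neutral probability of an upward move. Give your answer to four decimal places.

Risk-neutral probability p = (e^0.01 − 0.9)/(1.5 − 0.9) = 0.1101/0.6000 = 0.1834

p = 0.1834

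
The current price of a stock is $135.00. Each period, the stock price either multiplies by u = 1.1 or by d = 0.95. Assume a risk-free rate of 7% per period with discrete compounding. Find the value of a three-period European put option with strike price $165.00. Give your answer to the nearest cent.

$5.83

Risk-neutral probability p = (1 + 0.07 − 0.95)/(1.1 − 0.95) = 0.1200/0.1500 = 0.8000
Terminal stock prices: S_uuu = 179.7, S_uud = 155.2, S_udd = 134, S_ddd = 115.7
Terminal payoffs (K − S): max(-14.69, 0) = 0, max(9.817, 0) = 9.817, max(30.98, 0) = 30.98, max(49.25, 0) = 49.25
Node uu (S = 163.4): V_uu = 1/1.07·[0.8000·0.0000 + 0.2000·9.8175] = 1.8350
Node ud (S = 141.1): V_ud = 1/1.07·[0.8000·9.8175 + 0.2000·30.9787] = 13.1306
Node dd (S = 121.8): V_dd = 1/1.07·[0.8000·30.9787 + 0.2000·49.2544] = 32.3681
Node u (S = 148.5): V_u = 1/1.07·[0.8000·1.8350 + 0.2000·13.1306] = 3.8263
Node d (S = 128.2): V_d = 1/1.07·[0.8000·13.1306 + 0.2000·32.3681] = 15.8674
Node 0 (S = 135): V_0 = 1/1.07·[0.8000·3.8263 + 0.2000·15.8674] = 5.8267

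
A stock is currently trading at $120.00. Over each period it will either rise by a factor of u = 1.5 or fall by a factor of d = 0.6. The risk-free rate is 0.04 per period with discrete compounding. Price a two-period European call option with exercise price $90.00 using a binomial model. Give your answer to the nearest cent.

$48.09

Risk-neutral probability p = (1 + 0.04 − 0.6)/(1.5 − 0.6) = 0.4400/0.9000 = 0.4889
Terminal stock prices: S_uu = 270, S_ud = 108, S_dd = 43.2
Terminal payoffs (S − K): max(180, 0) = 180, max(18, 0) = 18, max(-46.8, 0) = 0
Node u (S = 180): V_u = 1/1.04·[0.4889·180.0000 + 0.5111·18.0000] = 93.4615
Node d (S = 72): V_d = 1/1.04·[0.4889·18.0000 + 0.5111·0.0000] = 8.4615
Node 0 (S = 120): V_0 = 1/1.04·[0.4889·93.4615 + 0.5111·8.4615] = 48.0934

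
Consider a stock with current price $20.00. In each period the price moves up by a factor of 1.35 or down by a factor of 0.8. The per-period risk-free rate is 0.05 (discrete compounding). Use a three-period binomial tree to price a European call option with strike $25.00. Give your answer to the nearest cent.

$3.18

Risk-neutral probability p = (1 + 0.05 − 0.8)/(1.35 − 0.8) = 0.2500/0.5500 = 0.4545
Terminal stock prices: S_uuu = 49.21, S_uud = 29.16, S_udd = 17.28, S_ddd = 10.24
Terminal payoffs (S − K): max(24.21, 0) = 24.21, max(4.16, 0) = 4.16, max(-7.72, 0) = 0, max(-14.76, 0) = 0
Node uu (S = 36.45): V_uu = 1/1.05·[0.4545·24.2075 + 0.5455·4.1600] = 12.6405
Node ud (S = 21.6): V_ud = 1/1.05·[0.4545·4.1600 + 0.5455·0.0000] = 1.8009
Node dd (S = 12.8): V_dd = 1/1.05·[0.4545·0.0000 + 0.5455·0.0000] = 0.0000
Node u (S = 27): V_u = 1/1.05·[0.4545·12.6405 + 0.5455·1.8009] = 6.4076
Node d (S = 16): V_d = 1/1.05·[0.4545·1.8009 + 0.5455·0.0000] = 0.7796
Node 0 (S = 20): V_0 = 1/1.05·[0.4545·6.4076 + 0.5455·0.7796] = 3.1788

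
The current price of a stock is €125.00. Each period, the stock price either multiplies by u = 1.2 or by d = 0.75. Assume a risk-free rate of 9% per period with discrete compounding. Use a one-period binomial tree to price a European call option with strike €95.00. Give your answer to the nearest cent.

€38.12

Risk-neutral probability p = (1 + 0.09 − 0.75)/(1.2 − 0.75) = 0.3400/0.4500 = 0.7556
Terminal stock prices: S_u = 150, S_d = 93.75
Terminal payoffs (S − K): max(55, 0) = 55, max(-1.25, 0) = 0
Node 0 (S = 125): V_0 = 1/1.09·[0.7556·55.0000 + 0.2444·0.0000] = 38.1244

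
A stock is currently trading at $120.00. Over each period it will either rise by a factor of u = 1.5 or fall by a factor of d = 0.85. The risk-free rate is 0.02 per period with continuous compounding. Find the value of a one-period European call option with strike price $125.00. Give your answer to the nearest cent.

$14.12

Risk-neutral probability p = (e^0.02 − 0.85)/(1.5 − 0.85) = 0.1702/0.6500 = 0.2618
Terminal stock prices: S_u = 180, S_d = 102
Terminal payoffs (S − K): max(55, 0) = 55, max(-23, 0) = 0
Node 0 (S = 120): V_0 = e^(−0.02)·[0.2618·55.0000 + 0.7382·0.0000] = 14.1165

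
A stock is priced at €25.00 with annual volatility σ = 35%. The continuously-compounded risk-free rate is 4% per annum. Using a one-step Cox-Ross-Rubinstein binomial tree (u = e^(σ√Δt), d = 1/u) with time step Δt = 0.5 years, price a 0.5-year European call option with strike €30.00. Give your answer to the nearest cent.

CRR parameters: u = e^(σ√Δt) = e^(0.35·√0.5) = 1.2808, d = 1/u = 0.7808
Per-period rate: rΔt = 0.04·0.5 = 0.02, so R = e^0.02 = 1.0202
Risk-neutral probability p = (e^0.02 − 0.7808)/(1.2808 − 0.7808) = 0.2394/0.5000 = 0.4788
Terminal stock prices: S_u = 32.02, S_d = 19.52
Terminal payoffs (S − K): max(2.02, 0) = 2.02, max(-10.48, 0) = 0
Node 0 (S = 25): V_0 = e^(−0.02)·[0.4788·2.0201 + 0.5212·0.0000] = 0.9481

€0.95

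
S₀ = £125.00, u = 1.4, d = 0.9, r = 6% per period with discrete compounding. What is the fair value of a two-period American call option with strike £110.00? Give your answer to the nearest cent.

£30.70

Risk-neutral probability p = (1 + 0.06 − 0.9)/(1.4 − 0.9) = 0.1600/0.5000 = 0.3200
Terminal stock prices: S_uu = 245, S_ud = 157.5, S_dd = 101.2
Terminal payoffs (S − K): max(135, 0) = 135, max(47.5, 0) = 47.5, max(-8.75, 0) = 0
Node u (S = 175): continuation = 1/1.06·[0.3200·135.0000 + 0.6800·47.5000] = 71.2264; exercise value = 65.0000 ≤ continuation, so V_u = 71.2264
Node d (S = 112.5): continuation = 1/1.06·[0.3200·47.5000 + 0.6800·0.0000] = 14.3396; exercise value = 2.5000 ≤ continuation, so V_d = 14.3396
Node 0 (S = 125): continuation = 1/1.06·[0.3200·71.2264 + 0.6800·14.3396] = 30.7013; exercise value = 15.0000 ≤ continuation, so V_0 = 30.7013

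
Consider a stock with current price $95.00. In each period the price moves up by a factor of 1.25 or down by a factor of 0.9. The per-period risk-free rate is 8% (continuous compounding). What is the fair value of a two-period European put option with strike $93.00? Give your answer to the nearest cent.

Risk-neutral probability p = (e^0.08 − 0.9)/(1.25 − 0.9) = 0.1833/0.3500 = 0.5237
Terminal stock prices: S_uu = 148.4, S_ud = 106.9, S_dd = 76.95
Terminal payoffs (K − S): max(-55.44, 0) = 0, max(-13.88, 0) = 0, max(16.05, 0) = 16.05
Node u (S = 118.8): V_u = e^(−0.08)·[0.5237·0.0000 + 0.4763·0.0000] = 0.0000
Node d (S = 85.5): V_d = e^(−0.08)·[0.5237·0.0000 + 0.4763·16.0500] = 7.0572
Node 0 (S = 95): V_0 = e^(−0.08)·[0.5237·0.0000 + 0.4763·7.0572] = 3.1031

$3.10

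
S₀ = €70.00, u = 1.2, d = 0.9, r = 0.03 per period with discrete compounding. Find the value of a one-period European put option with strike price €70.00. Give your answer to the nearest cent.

Risk-neutral probability p = (1 + 0.03 − 0.9)/(1.2 − 0.9) = 0.1300/0.3000 = 0.4333
Terminal stock prices: S_u = 84, S_d = 63
Terminal payoffs (K − S): max(-14, 0) = 0, max(7, 0) = 7
Node 0 (S = 70): V_0 = 1/1.03·[0.4333·0.0000 + 0.5667·7.0000] = 3.8511

€3.85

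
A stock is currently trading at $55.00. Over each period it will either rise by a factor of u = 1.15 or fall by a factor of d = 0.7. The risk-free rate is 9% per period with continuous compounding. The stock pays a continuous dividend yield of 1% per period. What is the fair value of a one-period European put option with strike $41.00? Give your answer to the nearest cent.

$0.34

Per-period risk-free factor R = e^0.09 = 1.0942; dividend-adjusted growth = e^(0.09−0.01) = 1.0833.
Risk-neutral probability p = (1.0833 − 0.7)/(1.15 − 0.7) = 0.3833/0.4500 = 0.8517
Terminal stock prices: S_u = 63.25, S_d = 38.5
Terminal payoffs (K − S): max(-22.25, 0) = 0, max(2.5, 0) = 2.5
Node 0 (S = 55): V_0 = e^(−0.09)·[0.8517·0.0000 + 0.1483·2.5000] = 0.3387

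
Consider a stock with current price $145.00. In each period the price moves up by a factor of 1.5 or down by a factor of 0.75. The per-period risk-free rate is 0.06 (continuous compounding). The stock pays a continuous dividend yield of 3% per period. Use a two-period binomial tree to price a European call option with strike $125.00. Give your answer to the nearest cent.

Per-period risk-free factor R = e^0.06 = 1.0618; dividend-adjusted growth = e^(0.06−0.03) = 1.0305.
Risk-neutral probability p = (1.0305 − 0.75)/(1.5 − 0.75) = 0.2805/0.7500 = 0.3739
Terminal stock prices: S_uu = 326.2, S_ud = 163.1, S_dd = 81.56
Terminal payoffs (S − K): max(201.2, 0) = 201.2, max(38.12, 0) = 38.12, max(-43.44, 0) = 0
Node u (S = 217.5): V_u = e^(−0.06)·[0.3739·201.2500 + 0.6261·38.1250] = 93.3513
Node d (S = 108.8): V_d = e^(−0.06)·[0.3739·38.1250 + 0.6261·0.0000] = 13.4262
Node 0 (S = 145): V_0 = e^(−0.06)·[0.3739·93.3513 + 0.6261·13.4262] = 40.7910

$40.79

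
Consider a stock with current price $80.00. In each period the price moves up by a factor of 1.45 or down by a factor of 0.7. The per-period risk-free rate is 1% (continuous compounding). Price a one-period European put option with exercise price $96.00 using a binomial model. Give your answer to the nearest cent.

$23.23

Risk-neutral probability p = (e^0.01 − 0.7)/(1.45 − 0.7) = 0.3101/0.7500 = 0.4134
Terminal stock prices: S_u = 116, S_d = 56
Terminal payoffs (K − S): max(-20, 0) = 0, max(40, 0) = 40
Node 0 (S = 80): V_0 = e^(−0.01)·[0.4134·0.0000 + 0.5866·40.0000] = 23.2305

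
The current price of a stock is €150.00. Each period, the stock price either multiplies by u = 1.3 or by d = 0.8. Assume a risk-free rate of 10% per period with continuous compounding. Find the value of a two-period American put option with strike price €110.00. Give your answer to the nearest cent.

Risk-neutral probability p = (e^0.1 − 0.8)/(1.3 − 0.8) = 0.3052/0.5000 = 0.6103
Terminal stock prices: S_uu = 253.5, S_ud = 156, S_dd = 96
Terminal payoffs (K − S): max(-143.5, 0) = 0, max(-46, 0) = 0, max(14, 0) = 14
Node u (S = 195): continuation = e^(−0.1)·[0.6103·0.0000 + 0.3897·0.0000] = 0.0000; exercise value = 0.0000 ≤ continuation, so V_u = 0.0000
Node d (S = 120): continuation = e^(−0.1)·[0.6103·0.0000 + 0.3897·14.0000] = 4.9361; exercise value = 0.0000 ≤ continuation, so V_d = 4.9361
Node 0 (S = 150): continuation = e^(−0.1)·[0.6103·0.0000 + 0.3897·4.9361] = 1.7404; exercise value = 0.0000 ≤ continuation, so V_0 = 1.7404

€1.74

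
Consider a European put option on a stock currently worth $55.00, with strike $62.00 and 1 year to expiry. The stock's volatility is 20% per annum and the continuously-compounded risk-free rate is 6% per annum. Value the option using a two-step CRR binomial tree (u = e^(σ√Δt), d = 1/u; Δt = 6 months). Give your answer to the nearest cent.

$6.77

CRR parameters: u = e^(σ√Δt) = e^(0.2·√0.5) = 1.1519, d = 1/u = 0.8681
Per-period rate: rΔt = 0.06·0.5 = 0.03, so R = e^0.03 = 1.0305
Risk-neutral probability p = (e^0.03 − 0.8681)/(1.1519 − 0.8681) = 0.1623/0.2838 = 0.5720
Terminal stock prices: S_uu = 72.98, S_ud = 55, S_dd = 41.45
Terminal payoffs (K − S): max(-10.98, 0) = 0, max(7, 0) = 7, max(20.55, 0) = 20.55
Node u (S = 63.36): V_u = e^(−0.03)·[0.5720·0.0000 + 0.4280·7.0000] = 2.9073
Node d (S = 47.75): V_d = e^(−0.03)·[0.5720·7.0000 + 0.4280·20.5499] = 12.4208
Node 0 (S = 55): V_0 = e^(−0.03)·[0.5720·2.9073 + 0.4280·12.4208] = 6.7727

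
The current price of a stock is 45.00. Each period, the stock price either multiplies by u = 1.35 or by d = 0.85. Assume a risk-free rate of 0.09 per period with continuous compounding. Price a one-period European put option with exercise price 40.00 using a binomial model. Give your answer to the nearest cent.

0.82

Risk-neutral probability p = (e^0.09 − 0.85)/(1.35 − 0.85) = 0.2442/0.5000 = 0.4883
Terminal stock prices: S_u = 60.75, S_d = 38.25
Terminal payoffs (K − S): max(-20.75, 0) = 0, max(1.75, 0) = 1.75
Node 0 (S = 45): V_0 = e^(−0.09)·[0.4883·0.0000 + 0.5117·1.7500] = 0.8183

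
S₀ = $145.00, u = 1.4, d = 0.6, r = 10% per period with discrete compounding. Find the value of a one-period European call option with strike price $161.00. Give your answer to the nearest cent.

$23.86

Risk-neutral probability p = (1 + 0.1 − 0.6)/(1.4 − 0.6) = 0.5000/0.8000 = 0.6250
Terminal stock prices: S_u = 203, S_d = 87
Terminal payoffs (S − K): max(42, 0) = 42, max(-74, 0) = 0
Node 0 (S = 145): V_0 = 1/1.1·[0.6250·42.0000 + 0.3750·0.0000] = 23.8636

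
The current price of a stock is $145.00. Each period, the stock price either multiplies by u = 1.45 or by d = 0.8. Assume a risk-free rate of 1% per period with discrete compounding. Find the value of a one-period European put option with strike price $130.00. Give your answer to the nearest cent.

$9.38

Risk-neutral probability p = (1 + 0.01 − 0.8)/(1.45 − 0.8) = 0.2100/0.6500 = 0.3231
Terminal stock prices: S_u = 210.2, S_d = 116
Terminal payoffs (K − S): max(-80.25, 0) = 0, max(14, 0) = 14
Node 0 (S = 145): V_0 = 1/1.01·[0.3231·0.0000 + 0.6769·14.0000] = 9.3831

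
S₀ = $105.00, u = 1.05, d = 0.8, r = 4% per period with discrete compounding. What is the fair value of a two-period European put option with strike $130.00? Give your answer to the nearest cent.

$15.19

Risk-neutral probability p = (1 + 0.04 − 0.8)/(1.05 − 0.8) = 0.2400/0.2500 = 0.9600
Terminal stock prices: S_uu = 115.8, S_ud = 88.2, S_dd = 67.2
Terminal payoffs (K − S): max(14.24, 0) = 14.24, max(41.8, 0) = 41.8, max(62.8, 0) = 62.8
Node u (S = 110.2): V_u = 1/1.04·[0.9600·14.2375 + 0.0400·41.8000] = 14.7500
Node d (S = 84): V_d = 1/1.04·[0.9600·41.8000 + 0.0400·62.8000] = 41.0000
Node 0 (S = 105): V_0 = 1/1.04·[0.9600·14.7500 + 0.0400·41.0000] = 15.1923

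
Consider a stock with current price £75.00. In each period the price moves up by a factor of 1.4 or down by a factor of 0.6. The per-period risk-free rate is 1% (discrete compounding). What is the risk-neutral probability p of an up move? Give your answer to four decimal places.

Risk-neutral probability p = (1 + 0.01 − 0.6)/(1.4 − 0.6) = 0.4100/0.8000 = 0.5125

p = 0.5125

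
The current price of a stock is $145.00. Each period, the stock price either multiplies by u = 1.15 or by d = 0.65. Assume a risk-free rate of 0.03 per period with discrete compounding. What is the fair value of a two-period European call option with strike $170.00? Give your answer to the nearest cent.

$11.85

Risk-neutral probability p = (1 + 0.03 − 0.65)/(1.15 − 0.65) = 0.3800/0.5000 = 0.7600
Terminal stock prices: S_uu = 191.8, S_ud = 108.4, S_dd = 61.26
Terminal payoffs (S − K): max(21.76, 0) = 21.76, max(-61.61, 0) = 0, max(-108.7, 0) = 0
Node u (S = 166.8): V_u = 1/1.03·[0.7600·21.7625 + 0.2400·0.0000] = 16.0578
Node d (S = 94.25): V_d = 1/1.03·[0.7600·0.0000 + 0.2400·0.0000] = 0.0000
Node 0 (S = 145): V_0 = 1/1.03·[0.7600·16.0578 + 0.2400·0.0000] = 11.8484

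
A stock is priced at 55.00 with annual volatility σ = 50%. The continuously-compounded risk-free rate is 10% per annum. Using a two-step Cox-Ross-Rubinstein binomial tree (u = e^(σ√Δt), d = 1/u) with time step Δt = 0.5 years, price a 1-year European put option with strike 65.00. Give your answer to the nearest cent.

CRR parameters: u = e^(σ√Δt) = e^(0.5·√0.5) = 1.4241, d = 1/u = 0.7022
Per-period rate: rΔt = 0.1·0.5 = 0.05, so R = e^0.05 = 1.0513
Risk-neutral probability p = (e^0.05 − 0.7022)/(1.4241 − 0.7022) = 0.3491/0.7219 = 0.4835
Terminal stock prices: S_uu = 111.5, S_ud = 55, S_dd = 27.12
Terminal payoffs (K − S): max(-46.55, 0) = 0, max(10, 0) = 10, max(37.88, 0) = 37.88
Node u (S = 78.33): V_u = e^(−0.05)·[0.4835·0.0000 + 0.5165·10.0000] = 4.9127
Node d (S = 38.62): V_d = e^(−0.05)·[0.4835·10.0000 + 0.5165·37.8812] = 23.2095
Node 0 (S = 55): V_0 = e^(−0.05)·[0.4835·4.9127 + 0.5165·23.2095] = 13.6618

13.66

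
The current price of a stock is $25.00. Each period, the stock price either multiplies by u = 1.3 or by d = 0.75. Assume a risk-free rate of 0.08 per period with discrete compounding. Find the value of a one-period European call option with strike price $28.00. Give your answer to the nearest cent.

Risk-neutral probability p = (1 + 0.08 − 0.75)/(1.3 − 0.75) = 0.3300/0.5500 = 0.6000
Terminal stock prices: S_u = 32.5, S_d = 18.75
Terminal payoffs (S − K): max(4.5, 0) = 4.5, max(-9.25, 0) = 0
Node 0 (S = 25): V_0 = 1/1.08·[0.6000·4.5000 + 0.4000·0.0000] = 2.5000

$2.50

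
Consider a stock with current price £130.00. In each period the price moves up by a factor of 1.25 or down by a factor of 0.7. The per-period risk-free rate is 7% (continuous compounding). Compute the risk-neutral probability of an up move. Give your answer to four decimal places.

p = 0.6773

Risk-neutral probability p = (e^0.07 − 0.7)/(1.25 − 0.7) = 0.3725/0.5500 = 0.6773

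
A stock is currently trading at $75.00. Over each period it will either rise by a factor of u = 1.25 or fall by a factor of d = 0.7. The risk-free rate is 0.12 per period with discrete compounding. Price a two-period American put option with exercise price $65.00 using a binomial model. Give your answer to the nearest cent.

Risk-neutral probability p = (1 + 0.12 − 0.7)/(1.25 − 0.7) = 0.4200/0.5500 = 0.7636
Terminal stock prices: S_uu = 117.2, S_ud = 65.62, S_dd = 36.75
Terminal payoffs (K − S): max(-52.19, 0) = 0, max(-0.625, 0) = 0, max(28.25, 0) = 28.25
Node u (S = 93.75): continuation = 1/1.12·[0.7636·0.0000 + 0.2364·0.0000] = 0.0000; exercise value = 0.0000 ≤ continuation, so V_u = 0.0000
Node d (S = 52.5): continuation = 1/1.12·[0.7636·0.0000 + 0.2364·28.2500] = 5.9619; exercise value = 12.5000 > continuation, so V_d = 12.5000 (exercise)
Node 0 (S = 75): continuation = 1/1.12·[0.7636·0.0000 + 0.2364·12.5000] = 2.6380; exercise value = 0.0000 ≤ continuation, so V_0 = 2.6380

$2.64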